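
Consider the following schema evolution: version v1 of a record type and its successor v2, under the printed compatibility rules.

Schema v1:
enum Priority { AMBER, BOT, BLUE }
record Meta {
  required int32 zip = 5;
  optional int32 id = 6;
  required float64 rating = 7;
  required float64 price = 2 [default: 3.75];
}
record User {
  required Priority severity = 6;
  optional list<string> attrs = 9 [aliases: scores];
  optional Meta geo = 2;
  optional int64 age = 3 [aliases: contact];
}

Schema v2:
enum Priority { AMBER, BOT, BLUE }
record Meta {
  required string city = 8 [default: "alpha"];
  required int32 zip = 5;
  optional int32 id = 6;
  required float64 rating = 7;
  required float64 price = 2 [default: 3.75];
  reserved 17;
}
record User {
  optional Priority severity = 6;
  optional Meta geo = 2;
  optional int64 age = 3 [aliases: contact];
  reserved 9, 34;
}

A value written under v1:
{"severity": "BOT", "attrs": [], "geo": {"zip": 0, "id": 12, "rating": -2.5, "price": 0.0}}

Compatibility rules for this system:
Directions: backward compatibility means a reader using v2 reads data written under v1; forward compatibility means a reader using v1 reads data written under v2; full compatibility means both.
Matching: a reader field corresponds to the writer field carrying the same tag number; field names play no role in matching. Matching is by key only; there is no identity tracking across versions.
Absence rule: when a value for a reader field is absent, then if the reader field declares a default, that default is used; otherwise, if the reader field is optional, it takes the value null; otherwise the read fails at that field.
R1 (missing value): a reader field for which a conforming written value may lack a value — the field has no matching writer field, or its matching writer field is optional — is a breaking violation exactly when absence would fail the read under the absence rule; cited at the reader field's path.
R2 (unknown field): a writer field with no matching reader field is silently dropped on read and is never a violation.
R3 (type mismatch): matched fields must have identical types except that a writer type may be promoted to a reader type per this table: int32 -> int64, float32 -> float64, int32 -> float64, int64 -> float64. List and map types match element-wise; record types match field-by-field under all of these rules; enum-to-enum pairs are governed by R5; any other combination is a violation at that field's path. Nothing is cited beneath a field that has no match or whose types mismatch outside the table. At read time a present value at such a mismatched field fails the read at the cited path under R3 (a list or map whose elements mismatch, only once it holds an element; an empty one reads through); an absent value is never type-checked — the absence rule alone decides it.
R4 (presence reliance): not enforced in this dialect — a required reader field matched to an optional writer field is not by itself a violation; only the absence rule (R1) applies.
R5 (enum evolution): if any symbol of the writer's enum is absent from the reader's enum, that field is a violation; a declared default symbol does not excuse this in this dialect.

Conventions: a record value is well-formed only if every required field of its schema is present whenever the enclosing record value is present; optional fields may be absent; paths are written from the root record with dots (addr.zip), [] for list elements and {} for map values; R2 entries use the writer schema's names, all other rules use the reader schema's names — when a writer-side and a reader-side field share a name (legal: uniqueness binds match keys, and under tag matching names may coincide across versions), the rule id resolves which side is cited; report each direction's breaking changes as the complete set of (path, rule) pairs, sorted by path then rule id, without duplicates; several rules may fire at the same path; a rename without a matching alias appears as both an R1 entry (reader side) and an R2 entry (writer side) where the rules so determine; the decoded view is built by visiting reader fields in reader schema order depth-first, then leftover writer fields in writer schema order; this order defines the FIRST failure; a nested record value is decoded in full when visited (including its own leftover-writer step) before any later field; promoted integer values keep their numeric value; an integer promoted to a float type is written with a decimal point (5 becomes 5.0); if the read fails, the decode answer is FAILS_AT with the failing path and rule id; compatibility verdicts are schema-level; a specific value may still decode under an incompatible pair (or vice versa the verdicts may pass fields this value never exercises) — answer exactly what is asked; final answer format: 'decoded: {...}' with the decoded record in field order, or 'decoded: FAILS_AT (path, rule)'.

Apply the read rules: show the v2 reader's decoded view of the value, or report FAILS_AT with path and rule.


decoded: {"severity": "BOT", "geo": {"city": "alpha", "zip": 0, "id": 12, "rating": -2.5, "price": 0.0}, "age": null}

in User below, arrows point writer -> reader
migrating the User value to v2:
  severity := "BOT"
  geo.city := "alpha" (absent -> default)
  geo.zip := 0
  geo.id := 12
  geo.rating := -2.5
  geo.price := 0.0
  age := null (absent, optional -> null)
  writer attrs: unknown -> dropped
  => decoded: {"severity": "BOT", "geo": {"city": "alpha", "zip": 0, "id": 12, "rating": -2.5, "price": 0.0}, "age": null}
the other User changes do not affect what is asked:
  field severity in record User: required changed to optional -> shifts the User verdicts, not this decode


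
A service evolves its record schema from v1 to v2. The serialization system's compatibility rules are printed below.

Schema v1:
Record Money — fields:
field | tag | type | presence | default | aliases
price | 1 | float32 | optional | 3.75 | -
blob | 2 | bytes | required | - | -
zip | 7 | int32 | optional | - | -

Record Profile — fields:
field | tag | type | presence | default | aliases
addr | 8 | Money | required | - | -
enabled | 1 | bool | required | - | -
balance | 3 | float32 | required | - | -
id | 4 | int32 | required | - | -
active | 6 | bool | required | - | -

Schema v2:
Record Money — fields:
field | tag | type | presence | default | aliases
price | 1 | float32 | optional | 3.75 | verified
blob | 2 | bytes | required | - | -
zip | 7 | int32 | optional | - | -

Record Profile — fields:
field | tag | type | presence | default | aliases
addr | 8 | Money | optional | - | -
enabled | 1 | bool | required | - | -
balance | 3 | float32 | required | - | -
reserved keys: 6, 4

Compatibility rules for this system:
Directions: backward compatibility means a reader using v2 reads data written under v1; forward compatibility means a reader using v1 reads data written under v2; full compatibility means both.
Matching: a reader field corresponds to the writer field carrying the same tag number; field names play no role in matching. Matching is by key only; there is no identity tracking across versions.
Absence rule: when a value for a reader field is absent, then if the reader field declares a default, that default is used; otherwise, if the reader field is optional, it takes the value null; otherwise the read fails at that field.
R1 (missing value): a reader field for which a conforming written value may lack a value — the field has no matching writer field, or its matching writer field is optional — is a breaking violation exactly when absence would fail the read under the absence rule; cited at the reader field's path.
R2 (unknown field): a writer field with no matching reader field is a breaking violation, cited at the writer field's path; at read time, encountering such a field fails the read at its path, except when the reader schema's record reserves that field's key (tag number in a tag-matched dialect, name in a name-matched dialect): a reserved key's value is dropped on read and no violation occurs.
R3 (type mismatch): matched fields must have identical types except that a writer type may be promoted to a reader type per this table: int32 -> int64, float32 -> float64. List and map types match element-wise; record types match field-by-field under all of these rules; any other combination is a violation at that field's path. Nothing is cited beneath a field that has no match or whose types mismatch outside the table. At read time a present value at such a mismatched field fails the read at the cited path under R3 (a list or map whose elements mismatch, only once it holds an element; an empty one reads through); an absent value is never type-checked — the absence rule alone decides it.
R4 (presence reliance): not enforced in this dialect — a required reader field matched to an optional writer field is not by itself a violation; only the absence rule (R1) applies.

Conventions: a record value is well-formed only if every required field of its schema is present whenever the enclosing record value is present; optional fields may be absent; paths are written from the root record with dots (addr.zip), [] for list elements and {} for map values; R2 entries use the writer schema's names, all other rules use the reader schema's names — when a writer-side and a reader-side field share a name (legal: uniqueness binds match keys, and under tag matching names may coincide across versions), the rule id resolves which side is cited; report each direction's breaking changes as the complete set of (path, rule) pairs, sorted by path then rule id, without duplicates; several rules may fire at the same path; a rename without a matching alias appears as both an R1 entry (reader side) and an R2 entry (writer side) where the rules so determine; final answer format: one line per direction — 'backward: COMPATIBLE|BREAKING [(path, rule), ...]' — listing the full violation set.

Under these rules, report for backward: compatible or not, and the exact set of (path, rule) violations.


backward: COMPATIBLE []

the writer's type comes first in each Profile pair
backward pass over Profile, reader schema v2, writer schema v1:
  addr: paired with writer addr (Money -> Money; writer required)
  enabled: paired with writer enabled (bool -> bool; writer required)
  balance: paired with writer balance (float32 -> float32; writer required)
  id (writer side), unknown to reader
  active (writer side), unknown to reader
  addr.price: paired with writer addr.price (float32 -> float32; writer optional)
  addr.blob: paired with writer addr.blob (bytes -> bytes; writer required)
  addr.zip: paired with writer addr.zip (int32 -> int32; writer optional)
  nothing fires on Profile: backward is COMPATIBLE
remaining Profile differences; none change what is asked:
  field addr in record Profile: required changed to optional -> fires only in the forward direction of Profile, which is not asked here
  removed field active from record Profile (its key 6 joins the reserved list) -> fires only in the forward direction of Profile, which is not asked here
  removed field id from record Profile (its key 4 joins the reserved list) -> fires only in the forward direction of Profile, which is not asked here


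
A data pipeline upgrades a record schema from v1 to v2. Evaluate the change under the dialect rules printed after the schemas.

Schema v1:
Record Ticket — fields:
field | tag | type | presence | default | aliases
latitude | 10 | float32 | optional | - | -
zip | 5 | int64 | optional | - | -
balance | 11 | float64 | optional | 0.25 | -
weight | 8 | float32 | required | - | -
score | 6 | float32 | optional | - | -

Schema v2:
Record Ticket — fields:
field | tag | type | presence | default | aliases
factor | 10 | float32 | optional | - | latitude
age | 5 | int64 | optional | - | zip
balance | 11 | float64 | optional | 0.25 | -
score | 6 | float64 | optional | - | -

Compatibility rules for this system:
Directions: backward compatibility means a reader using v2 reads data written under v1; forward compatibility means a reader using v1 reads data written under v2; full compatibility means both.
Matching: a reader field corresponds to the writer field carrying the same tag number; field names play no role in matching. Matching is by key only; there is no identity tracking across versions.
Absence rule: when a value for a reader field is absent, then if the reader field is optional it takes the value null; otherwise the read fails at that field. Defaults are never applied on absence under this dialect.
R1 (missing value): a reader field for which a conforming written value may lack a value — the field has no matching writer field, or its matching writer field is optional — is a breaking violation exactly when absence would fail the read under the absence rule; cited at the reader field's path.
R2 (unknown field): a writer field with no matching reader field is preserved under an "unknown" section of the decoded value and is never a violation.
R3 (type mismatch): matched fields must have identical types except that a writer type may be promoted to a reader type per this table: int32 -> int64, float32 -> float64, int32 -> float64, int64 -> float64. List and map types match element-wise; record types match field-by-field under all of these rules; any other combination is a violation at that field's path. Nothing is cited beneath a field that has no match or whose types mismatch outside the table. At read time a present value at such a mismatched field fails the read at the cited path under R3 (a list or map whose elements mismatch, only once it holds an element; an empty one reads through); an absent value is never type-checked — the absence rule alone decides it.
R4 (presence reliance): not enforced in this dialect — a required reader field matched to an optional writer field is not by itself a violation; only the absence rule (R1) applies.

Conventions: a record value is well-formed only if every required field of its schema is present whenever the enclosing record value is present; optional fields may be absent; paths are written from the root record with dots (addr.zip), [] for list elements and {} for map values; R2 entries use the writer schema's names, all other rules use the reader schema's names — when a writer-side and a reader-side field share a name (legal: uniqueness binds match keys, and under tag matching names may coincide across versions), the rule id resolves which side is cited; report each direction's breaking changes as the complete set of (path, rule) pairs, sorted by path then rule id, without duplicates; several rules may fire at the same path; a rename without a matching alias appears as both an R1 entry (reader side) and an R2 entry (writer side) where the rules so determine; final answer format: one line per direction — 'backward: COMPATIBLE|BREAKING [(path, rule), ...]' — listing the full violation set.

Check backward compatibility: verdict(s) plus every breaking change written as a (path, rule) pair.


backward: COMPATIBLE []

arrows below run writer -> reader for Ticket
backward on Ticket — v2 reading data written by v1:
  factor: paired with writer latitude (float32 -> float32; writer optional)
  age: paired with writer zip (int64 -> int64; writer optional)
  balance: paired with writer balance (float64 -> float64; writer optional)
  score: paired with writer score (float32 -> float64; writer optional)
  writer weight: unknown to reader
  => backward: COMPATIBLE
ruling out the remaining Ticket differences:
  renamed field zip to age in record Ticket (alias zip declared on the renamed field) -> no rule fires on it in Ticket's dialect; the asked verdict holds
  removed field weight from record Ticket -> its effect on Ticket is confined to the forward direction, not asked
  renamed field latitude to factor in record Ticket (alias latitude declared on the renamed field) -> no rule fires on it in Ticket's dialect; the asked verdict holds
  field score in record Ticket: type float32 changed to float64 -> its effect on Ticket is confined to the forward direction, not asked


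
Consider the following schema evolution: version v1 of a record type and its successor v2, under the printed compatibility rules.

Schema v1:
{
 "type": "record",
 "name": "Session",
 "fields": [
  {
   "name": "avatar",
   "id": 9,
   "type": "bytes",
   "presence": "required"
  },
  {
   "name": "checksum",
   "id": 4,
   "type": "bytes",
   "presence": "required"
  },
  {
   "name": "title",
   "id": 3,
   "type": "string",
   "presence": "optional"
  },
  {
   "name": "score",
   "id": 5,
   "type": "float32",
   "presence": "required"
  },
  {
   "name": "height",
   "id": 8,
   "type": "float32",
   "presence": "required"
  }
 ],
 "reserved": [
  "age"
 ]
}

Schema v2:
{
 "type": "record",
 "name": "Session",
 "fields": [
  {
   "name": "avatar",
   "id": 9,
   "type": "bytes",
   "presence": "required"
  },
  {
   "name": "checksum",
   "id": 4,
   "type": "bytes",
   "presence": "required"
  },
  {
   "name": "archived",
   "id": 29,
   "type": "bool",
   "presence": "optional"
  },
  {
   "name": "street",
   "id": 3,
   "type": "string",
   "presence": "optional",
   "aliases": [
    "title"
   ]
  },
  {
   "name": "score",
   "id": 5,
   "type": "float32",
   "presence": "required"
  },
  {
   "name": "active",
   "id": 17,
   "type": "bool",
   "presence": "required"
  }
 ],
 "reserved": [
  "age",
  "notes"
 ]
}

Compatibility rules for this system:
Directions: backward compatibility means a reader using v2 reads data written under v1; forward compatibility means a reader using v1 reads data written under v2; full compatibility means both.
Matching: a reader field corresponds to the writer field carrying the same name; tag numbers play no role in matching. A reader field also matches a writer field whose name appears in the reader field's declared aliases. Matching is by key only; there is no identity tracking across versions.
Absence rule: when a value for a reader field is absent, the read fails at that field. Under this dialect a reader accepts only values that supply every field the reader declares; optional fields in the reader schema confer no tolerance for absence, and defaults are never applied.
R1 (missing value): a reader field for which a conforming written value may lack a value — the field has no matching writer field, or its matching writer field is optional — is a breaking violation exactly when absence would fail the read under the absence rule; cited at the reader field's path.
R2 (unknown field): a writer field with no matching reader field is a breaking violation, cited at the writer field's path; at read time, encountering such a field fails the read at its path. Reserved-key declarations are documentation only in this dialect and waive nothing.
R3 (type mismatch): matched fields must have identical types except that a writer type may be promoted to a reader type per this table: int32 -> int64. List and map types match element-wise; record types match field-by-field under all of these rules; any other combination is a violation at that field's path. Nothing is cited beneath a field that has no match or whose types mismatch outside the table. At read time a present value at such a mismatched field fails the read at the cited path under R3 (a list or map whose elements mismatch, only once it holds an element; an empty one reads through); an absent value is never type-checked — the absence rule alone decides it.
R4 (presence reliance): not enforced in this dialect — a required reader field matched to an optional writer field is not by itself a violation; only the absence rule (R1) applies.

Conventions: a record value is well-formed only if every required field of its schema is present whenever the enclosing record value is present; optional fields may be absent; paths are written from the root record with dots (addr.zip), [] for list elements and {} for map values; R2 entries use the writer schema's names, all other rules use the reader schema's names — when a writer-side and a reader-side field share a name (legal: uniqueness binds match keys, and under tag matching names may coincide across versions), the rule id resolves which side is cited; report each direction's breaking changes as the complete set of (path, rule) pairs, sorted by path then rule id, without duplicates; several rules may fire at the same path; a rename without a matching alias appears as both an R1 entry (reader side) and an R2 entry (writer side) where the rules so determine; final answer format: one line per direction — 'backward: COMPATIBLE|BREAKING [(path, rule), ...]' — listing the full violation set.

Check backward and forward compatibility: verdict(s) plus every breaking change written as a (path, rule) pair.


arrows below run writer -> reader for Session
backward for Session (reader v2, writer v1):
  avatar: bytes -> bytes, writer required; from avatar
  checksum: bytes -> bytes, writer required; from checksum
  no writer field matches reader archived
  street: string -> string, writer optional; from title
  score: float32 -> float32, writer required; from score
  no writer field matches reader active
  leftover writer field: height
  R1 fires at active
  R1 fires at archived
  R2 fires at height
  R1 fires at street
  backward on Session therefore BREAKING (4)
forward for Session (reader v1, writer v2):
  avatar: bytes -> bytes, writer required; from avatar
  checksum: bytes -> bytes, writer required; from checksum
  no writer field matches reader title
  score: float32 -> float32, writer required; from score
  no writer field matches reader height
  leftover writer field: archived
  leftover writer field: street
  leftover writer field: active
  R2 fires at active
  R2 fires at archived
  R1 fires at height
  R2 fires at street
  R1 fires at title
  forward on Session therefore BREAKING (5)

backward: BREAKING [(active, R1), (archived, R1), (height, R2), (street, R1)]; forward: BREAKING [(active, R2), (archived, R2), (height, R1), (street, R2), (title, R1)]


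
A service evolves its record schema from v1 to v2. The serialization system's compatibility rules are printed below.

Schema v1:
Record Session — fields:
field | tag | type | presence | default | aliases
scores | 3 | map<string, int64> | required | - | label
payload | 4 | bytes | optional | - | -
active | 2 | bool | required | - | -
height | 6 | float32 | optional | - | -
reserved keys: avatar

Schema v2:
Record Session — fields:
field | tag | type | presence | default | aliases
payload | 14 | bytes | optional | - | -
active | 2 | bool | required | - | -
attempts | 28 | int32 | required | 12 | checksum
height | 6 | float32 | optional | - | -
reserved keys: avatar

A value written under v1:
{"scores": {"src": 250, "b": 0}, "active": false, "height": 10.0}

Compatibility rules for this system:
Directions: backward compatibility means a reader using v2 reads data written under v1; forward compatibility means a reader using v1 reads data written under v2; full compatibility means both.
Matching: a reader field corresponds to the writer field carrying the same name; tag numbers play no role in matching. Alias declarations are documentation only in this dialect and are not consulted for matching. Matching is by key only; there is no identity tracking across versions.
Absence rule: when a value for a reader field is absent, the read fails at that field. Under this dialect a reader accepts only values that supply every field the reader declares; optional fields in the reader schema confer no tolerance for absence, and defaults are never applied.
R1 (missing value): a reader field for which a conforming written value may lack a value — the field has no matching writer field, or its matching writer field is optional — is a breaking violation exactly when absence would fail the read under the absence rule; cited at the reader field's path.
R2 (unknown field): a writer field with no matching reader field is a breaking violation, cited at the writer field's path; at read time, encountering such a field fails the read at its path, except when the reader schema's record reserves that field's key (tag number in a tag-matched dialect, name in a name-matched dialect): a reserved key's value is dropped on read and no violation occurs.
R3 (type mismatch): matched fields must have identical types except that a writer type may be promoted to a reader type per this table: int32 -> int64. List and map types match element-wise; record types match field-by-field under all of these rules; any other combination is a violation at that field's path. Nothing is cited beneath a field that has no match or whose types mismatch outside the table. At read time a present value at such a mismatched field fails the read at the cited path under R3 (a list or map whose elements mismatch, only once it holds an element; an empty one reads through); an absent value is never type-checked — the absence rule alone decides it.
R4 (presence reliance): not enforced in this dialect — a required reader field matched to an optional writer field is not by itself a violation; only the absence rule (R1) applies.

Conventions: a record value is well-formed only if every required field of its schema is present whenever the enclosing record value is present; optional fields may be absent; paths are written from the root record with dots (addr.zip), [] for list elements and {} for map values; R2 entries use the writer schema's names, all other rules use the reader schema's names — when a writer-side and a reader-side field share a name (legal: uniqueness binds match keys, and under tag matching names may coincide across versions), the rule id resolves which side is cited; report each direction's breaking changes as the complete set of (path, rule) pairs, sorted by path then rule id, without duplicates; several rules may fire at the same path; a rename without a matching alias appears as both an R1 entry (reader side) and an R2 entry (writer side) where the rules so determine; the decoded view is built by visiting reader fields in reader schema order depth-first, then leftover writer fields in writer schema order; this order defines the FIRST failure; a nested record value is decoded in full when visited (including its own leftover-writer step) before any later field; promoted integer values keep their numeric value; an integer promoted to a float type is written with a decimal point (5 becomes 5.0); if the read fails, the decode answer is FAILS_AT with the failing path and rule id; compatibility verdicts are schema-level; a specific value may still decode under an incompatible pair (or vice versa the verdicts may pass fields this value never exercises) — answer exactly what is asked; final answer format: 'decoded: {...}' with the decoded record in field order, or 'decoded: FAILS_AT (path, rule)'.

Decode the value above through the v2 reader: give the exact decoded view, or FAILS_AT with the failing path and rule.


decoded: FAILS_AT (payload, R1)

in Session below, arrows point writer -> reader
migrating the Session value to v2:
  read fails at payload under R1 (no fill)
  => FAILS_AT (payload, R1)
checking off the Session differences that do not matter here:
  removed field scores from record Session -> schema-level compatibility only; this Session value's decode is unchanged
  added field attempts to record Session: required int32, tag 28, default 12 (in v2 it sits immediately before height) -> schema-level compatibility only; this Session value's decode is unchanged


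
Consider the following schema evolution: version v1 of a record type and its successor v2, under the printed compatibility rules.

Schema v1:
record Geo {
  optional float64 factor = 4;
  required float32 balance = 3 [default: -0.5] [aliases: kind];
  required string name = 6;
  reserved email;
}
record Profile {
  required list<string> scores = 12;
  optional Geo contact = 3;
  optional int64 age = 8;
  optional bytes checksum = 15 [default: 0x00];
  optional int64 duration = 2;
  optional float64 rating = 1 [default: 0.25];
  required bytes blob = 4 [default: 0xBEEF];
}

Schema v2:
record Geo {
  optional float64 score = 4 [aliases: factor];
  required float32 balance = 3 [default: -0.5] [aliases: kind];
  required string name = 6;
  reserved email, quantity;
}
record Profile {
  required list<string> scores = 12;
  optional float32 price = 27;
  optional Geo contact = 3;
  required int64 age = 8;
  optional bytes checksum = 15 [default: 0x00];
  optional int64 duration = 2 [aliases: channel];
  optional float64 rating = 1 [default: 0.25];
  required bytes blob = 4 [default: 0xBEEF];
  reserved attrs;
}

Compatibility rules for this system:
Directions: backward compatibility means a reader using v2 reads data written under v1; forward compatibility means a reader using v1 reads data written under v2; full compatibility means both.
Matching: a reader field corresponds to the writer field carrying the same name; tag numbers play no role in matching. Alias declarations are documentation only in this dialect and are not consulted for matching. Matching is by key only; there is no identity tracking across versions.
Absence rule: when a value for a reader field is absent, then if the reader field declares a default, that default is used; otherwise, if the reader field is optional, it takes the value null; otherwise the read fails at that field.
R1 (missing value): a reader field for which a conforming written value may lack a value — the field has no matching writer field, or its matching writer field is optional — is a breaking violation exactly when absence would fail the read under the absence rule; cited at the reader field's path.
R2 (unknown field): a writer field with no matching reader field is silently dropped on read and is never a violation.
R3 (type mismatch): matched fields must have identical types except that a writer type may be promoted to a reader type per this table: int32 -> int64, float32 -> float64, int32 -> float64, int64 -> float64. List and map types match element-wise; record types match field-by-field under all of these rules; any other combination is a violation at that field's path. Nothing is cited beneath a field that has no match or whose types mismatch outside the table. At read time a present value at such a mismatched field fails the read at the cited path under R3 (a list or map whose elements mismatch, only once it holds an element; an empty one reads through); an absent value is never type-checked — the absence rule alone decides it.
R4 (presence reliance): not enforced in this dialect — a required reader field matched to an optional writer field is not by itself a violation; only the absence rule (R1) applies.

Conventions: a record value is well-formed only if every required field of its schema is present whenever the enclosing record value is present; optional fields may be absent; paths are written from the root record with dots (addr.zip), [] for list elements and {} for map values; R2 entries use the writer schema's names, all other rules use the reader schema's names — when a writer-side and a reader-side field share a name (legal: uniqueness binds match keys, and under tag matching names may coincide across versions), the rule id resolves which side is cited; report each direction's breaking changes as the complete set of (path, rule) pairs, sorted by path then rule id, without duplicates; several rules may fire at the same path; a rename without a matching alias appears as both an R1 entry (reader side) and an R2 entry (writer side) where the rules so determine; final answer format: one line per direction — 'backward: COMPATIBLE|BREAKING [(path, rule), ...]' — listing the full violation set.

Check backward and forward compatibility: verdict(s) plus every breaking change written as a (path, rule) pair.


backward: BREAKING [(age, R1)]; forward: COMPATIBLE []

the writer's type comes first in each Profile pair
checking backward for Profile: reader v2 against writer v1:
  writer required, list<string> -> list<string>: reader scores maps from writer scores
  price: no writer-side match
  writer optional, Geo -> Geo: reader contact maps from writer contact
  writer optional, int64 -> int64: reader age maps from writer age
  writer optional, bytes -> bytes: reader checksum maps from writer checksum
  writer optional, int64 -> int64: reader duration maps from writer duration
  writer optional, float64 -> float64: reader rating maps from writer rating
  writer required, bytes -> bytes: reader blob maps from writer blob
  contact.score: no writer-side match
  writer required, float32 -> float32: reader contact.balance maps from writer contact.balance
  writer required, string -> string: reader contact.name maps from writer contact.name
  leftover writer field: contact.factor
  rule R1 violated at age
  backward on Profile therefore BREAKING (1)
checking forward for Profile: reader v1 against writer v2:
  writer required, list<string> -> list<string>: reader scores maps from writer scores
  writer optional, Geo -> Geo: reader contact maps from writer contact
  writer required, int64 -> int64: reader age maps from writer age
  writer optional, bytes -> bytes: reader checksum maps from writer checksum
  writer optional, int64 -> int64: reader duration maps from writer duration
  writer optional, float64 -> float64: reader rating maps from writer rating
  writer required, bytes -> bytes: reader blob maps from writer blob
  leftover writer field: price
  contact.factor: no writer-side match
  writer required, float32 -> float32: reader contact.balance maps from writer contact.balance
  writer required, string -> string: reader contact.name maps from writer contact.name
  leftover writer field: contact.score
  nothing fires on Profile: forward is COMPATIBLE


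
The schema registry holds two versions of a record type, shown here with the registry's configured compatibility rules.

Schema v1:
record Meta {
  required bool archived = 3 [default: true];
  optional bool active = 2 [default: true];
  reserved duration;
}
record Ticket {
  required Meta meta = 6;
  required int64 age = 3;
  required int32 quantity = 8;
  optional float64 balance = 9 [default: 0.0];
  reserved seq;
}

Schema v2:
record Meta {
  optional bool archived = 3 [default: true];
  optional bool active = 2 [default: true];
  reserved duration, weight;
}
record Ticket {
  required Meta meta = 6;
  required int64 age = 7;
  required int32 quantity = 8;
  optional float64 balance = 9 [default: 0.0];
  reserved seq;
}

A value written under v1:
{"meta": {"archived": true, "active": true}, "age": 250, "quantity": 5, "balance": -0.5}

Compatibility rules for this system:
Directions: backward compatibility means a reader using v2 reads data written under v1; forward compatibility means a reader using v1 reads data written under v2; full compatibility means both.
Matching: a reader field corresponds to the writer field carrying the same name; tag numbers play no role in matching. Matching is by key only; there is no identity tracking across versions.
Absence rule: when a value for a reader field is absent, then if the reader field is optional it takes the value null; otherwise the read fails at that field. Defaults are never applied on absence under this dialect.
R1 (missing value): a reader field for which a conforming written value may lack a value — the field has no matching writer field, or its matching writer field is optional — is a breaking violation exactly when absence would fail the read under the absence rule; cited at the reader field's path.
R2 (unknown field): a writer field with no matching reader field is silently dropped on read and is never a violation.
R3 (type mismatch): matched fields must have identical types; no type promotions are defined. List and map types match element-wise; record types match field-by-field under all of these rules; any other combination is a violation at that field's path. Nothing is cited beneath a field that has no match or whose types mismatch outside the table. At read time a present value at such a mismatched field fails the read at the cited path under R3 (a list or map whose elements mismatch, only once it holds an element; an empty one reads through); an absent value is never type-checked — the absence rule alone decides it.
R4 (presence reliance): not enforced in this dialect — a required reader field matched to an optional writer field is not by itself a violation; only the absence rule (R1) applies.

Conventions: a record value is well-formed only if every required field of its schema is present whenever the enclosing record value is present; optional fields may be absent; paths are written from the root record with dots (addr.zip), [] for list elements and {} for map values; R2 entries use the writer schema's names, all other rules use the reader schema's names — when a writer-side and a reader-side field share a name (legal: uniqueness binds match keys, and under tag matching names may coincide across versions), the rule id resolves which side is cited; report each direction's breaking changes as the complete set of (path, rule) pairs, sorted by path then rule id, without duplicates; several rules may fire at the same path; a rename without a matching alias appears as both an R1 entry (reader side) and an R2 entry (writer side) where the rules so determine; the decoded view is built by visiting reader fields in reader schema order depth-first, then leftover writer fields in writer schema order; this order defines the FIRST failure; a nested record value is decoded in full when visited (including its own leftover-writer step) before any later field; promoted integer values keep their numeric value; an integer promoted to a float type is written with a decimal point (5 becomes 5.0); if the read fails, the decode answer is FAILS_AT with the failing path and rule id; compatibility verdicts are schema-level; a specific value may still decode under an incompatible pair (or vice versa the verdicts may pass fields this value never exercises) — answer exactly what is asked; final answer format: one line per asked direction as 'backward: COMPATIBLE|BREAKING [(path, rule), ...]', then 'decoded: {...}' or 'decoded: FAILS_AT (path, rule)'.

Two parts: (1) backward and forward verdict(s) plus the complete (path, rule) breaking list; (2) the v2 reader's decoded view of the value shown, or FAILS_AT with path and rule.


backward: COMPATIBLE []; forward: BREAKING [(meta.archived, R1)]; decoded: {"meta": {"archived": true, "active": true}, "age": 250, "quantity": 5, "balance": -0.5}

the writer's type comes first in each Ticket pair
backward analysis of Ticket with v2 as reader and v1 as writer:
  writer required, Meta -> Meta: reader meta maps from writer meta
  writer required, int64 -> int64: reader age maps from writer age
  writer required, int32 -> int32: reader quantity maps from writer quantity
  writer optional, float64 -> float64: reader balance maps from writer balance
  writer required, bool -> bool: reader meta.archived maps from writer meta.archived
  writer optional, bool -> bool: reader meta.active maps from writer meta.active
  nothing fires on Ticket: backward is COMPATIBLE
forward analysis of Ticket with v1 as reader and v2 as writer:
  writer required, Meta -> Meta: reader meta maps from writer meta
  writer required, int64 -> int64: reader age maps from writer age
  writer required, int32 -> int32: reader quantity maps from writer quantity
  writer optional, float64 -> float64: reader balance maps from writer balance
  writer optional, bool -> bool: reader meta.archived maps from writer meta.archived
  writer optional, bool -> bool: reader meta.active maps from writer meta.active
  violation R1 at meta.archived
  => forward: BREAKING (1)
decode (reader v2):
  meta.archived := true
  meta.active := true
  age := 250
  quantity := 5
  balance := -0.5
  => decoded: {"meta": {"archived": true, "active": true}, "age": 250, "quantity": 5, "balance": -0.5}


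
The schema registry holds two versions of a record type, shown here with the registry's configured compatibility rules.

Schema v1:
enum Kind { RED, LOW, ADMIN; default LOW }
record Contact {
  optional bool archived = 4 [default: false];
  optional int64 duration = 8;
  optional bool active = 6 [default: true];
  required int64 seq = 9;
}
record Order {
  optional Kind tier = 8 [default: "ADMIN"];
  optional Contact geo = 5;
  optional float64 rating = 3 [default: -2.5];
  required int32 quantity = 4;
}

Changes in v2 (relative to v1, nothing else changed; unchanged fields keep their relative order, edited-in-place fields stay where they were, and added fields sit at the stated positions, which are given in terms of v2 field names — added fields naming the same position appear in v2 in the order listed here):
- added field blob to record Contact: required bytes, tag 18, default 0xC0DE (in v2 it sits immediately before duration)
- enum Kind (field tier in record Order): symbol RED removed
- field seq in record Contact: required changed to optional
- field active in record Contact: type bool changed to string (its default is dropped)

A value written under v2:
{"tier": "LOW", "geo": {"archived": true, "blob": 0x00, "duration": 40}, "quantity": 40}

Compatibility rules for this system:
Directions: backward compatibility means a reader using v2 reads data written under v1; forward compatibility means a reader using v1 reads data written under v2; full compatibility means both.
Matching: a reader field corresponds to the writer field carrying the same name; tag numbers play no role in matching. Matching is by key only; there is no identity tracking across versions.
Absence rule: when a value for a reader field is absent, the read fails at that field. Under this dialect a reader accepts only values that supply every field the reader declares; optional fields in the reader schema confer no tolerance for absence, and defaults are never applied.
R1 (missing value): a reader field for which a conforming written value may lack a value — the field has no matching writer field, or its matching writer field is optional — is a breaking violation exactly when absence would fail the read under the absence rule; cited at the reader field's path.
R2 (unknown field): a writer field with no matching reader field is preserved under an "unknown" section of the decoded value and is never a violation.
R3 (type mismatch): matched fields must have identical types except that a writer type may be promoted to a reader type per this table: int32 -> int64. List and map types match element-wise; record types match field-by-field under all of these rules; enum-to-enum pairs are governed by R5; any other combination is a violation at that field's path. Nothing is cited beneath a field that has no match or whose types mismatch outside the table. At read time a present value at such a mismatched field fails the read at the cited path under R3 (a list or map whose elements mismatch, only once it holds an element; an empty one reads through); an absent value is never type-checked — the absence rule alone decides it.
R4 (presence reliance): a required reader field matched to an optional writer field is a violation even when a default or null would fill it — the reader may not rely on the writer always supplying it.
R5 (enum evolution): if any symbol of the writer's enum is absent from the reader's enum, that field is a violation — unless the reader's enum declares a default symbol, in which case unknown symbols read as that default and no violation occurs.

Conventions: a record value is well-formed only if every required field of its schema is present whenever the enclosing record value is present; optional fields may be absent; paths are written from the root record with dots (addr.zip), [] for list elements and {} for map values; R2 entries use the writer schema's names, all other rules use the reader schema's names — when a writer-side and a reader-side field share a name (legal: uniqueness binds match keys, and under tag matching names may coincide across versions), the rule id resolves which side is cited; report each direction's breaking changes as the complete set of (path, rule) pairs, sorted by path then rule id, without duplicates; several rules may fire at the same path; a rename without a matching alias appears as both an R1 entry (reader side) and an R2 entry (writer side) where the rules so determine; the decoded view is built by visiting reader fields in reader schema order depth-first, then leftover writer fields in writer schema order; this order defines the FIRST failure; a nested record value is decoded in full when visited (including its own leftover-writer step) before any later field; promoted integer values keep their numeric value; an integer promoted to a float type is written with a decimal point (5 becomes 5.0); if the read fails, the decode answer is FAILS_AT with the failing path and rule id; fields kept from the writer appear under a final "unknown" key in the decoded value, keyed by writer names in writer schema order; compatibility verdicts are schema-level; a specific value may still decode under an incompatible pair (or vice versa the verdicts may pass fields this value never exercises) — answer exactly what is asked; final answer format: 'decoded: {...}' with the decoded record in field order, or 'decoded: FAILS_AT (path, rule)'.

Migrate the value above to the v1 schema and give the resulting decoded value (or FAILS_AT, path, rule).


decoded: FAILS_AT (geo.active, R1)

the writer's type comes first in each Order pair
migrating the Order value to v1:
  tier := "LOW"
  geo.archived := true
  geo.duration := 40
  read fails at geo.active under R1 (no fill)
  => FAILS_AT (geo.active, R1)
ruling out the remaining Order differences:
  added field blob to record Contact: required bytes, tag 18, default 0xC0DE (in v2 it sits immediately before duration) -> shifts the Order verdicts, not this decode
  enum Kind (field tier in record Order): symbol RED removed -> no rule fires on it and the decoded Order view is identical with or without it
  field seq in record Contact: required changed to optional -> shifts the Order verdicts, not this decode
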